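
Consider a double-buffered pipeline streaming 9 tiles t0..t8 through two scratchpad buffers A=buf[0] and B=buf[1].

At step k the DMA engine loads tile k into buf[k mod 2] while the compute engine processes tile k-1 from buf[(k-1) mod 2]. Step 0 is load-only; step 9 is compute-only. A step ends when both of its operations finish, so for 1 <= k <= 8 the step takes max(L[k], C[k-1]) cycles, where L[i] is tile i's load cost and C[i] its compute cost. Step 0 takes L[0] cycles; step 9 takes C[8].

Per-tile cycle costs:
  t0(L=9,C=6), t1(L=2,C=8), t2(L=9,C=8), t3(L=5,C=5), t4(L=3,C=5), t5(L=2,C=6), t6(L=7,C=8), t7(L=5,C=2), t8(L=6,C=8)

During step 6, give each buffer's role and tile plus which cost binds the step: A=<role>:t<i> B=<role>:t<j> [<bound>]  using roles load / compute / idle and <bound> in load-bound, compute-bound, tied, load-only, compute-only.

  0. 9=9c; end=9; A:t0 B:-
  1. max(2,6)=6c; end=15; A:t0 B:t1
  2. max(9,8)=9c; end=24; A:t2 B:t1
  3. max(5,8)=8c; end=32; A:t2 B:t3
  4. max(3,5)=5c; end=37; A:t4 B:t3
  5. max(2,5)=5c; end=42; A:t4 B:t5
  6. max(7,6)=7c; end=49; A:t6 B:t5
  7. max(5,8)=8c; end=57; A:t6 B:t7
  8. max(6,2)=6c; end=63; A:t8 B:t7
  9. 8=8c; end=71; A:t8 B:t7

step 6: A=load:t6 B=compute:t5 [load-bound]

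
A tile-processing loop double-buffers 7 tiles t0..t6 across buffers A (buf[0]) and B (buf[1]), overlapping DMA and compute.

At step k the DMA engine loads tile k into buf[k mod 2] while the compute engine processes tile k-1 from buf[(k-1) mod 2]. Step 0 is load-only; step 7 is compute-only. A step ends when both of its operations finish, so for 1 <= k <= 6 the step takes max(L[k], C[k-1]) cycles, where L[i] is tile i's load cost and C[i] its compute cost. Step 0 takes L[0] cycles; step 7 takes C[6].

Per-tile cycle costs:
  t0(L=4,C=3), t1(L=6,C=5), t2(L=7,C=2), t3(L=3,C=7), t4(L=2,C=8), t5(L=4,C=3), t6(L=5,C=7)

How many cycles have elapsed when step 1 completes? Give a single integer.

end_cycle[1] = 10

[0] DMA t0→A (4c) ∥ CU idle ⇒ 4c, clock 4
[1] DMA t1→B (6c) ∥ CU A:t0 (3c) ⇒ 6c, clock 10
[2] DMA t2→A (7c) ∥ CU B:t1 (5c) ⇒ 7c, clock 17
[3] DMA t3→B (3c) ∥ CU A:t2 (2c) ⇒ 3c, clock 20
[4] DMA t4→A (2c) ∥ CU B:t3 (7c) ⇒ 7c, clock 27
[5] DMA t5→B (4c) ∥ CU A:t4 (8c) ⇒ 8c, clock 35
[6] DMA t6→A (5c) ∥ CU B:t5 (3c) ⇒ 5c, clock 40
[7] DMA idle ∥ CU A:t6 (7c) ⇒ 7c, clock 47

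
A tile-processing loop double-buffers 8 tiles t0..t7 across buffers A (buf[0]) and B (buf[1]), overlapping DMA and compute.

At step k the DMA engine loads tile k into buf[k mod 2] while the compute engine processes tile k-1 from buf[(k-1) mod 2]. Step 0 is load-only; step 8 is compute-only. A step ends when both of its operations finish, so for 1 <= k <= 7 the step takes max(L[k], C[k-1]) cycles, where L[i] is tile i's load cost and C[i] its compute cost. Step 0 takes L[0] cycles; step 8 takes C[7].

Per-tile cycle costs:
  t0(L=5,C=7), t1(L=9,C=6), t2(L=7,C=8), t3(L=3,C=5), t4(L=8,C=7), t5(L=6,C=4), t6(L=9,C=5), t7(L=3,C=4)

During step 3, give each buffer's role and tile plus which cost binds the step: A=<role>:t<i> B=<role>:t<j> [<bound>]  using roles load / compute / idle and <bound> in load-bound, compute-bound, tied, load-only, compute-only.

step 0: L[0]=5 → dur=5, Σ=5 | A=load:t0 B=idle [load-only]
step 1: L[1]=9 C[0]=7 → dur=9, Σ=14 | A=compute:t0 B=load:t1 [load-bound]
step 2: L[2]=7 C[1]=6 → dur=7, Σ=21 | A=load:t2 B=compute:t1 [load-bound]
step 3: L[3]=3 C[2]=8 → dur=8, Σ=29 | A=compute:t2 B=load:t3 [compute-bound]
step 4: L[4]=8 C[3]=5 → dur=8, Σ=37 | A=load:t4 B=compute:t3 [load-bound]
step 5: L[5]=6 C[4]=7 → dur=7, Σ=44 | A=compute:t4 B=load:t5 [compute-bound]
step 6: L[6]=9 C[5]=4 → dur=9, Σ=53 | A=load:t6 B=compute:t5 [load-bound]
step 7: L[7]=3 C[6]=5 → dur=5, Σ=58 | A=compute:t6 B=load:t7 [compute-bound]
step 8: C[7]=4 → dur=4, Σ=62 | A=idle B=compute:t7 [compute-only]

step 3: A=compute:t2 B=load:t3 [compute-bound]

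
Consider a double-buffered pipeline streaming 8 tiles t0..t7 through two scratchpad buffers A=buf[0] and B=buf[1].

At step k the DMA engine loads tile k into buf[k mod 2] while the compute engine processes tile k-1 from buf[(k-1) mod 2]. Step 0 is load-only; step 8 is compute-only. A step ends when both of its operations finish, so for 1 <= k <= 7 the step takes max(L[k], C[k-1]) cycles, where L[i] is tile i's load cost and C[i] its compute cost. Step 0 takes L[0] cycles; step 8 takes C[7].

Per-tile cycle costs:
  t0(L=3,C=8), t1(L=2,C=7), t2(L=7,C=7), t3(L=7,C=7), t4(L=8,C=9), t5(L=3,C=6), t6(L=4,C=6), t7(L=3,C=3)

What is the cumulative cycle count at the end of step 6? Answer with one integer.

end_cycle[6] = 48

step 0: L[0]=3 → dur=3, Σ=3 | A=load:t0 B=idle [load-only]
step 1: L[1]=2 C[0]=8 → dur=8, Σ=11 | A=compute:t0 B=load:t1 [compute-bound]
step 2: L[2]=7 C[1]=7 → dur=7, Σ=18 | A=load:t2 B=compute:t1 [tied]
step 3: L[3]=7 C[2]=7 → dur=7, Σ=25 | A=compute:t2 B=load:t3 [tied]
step 4: L[4]=8 C[3]=7 → dur=8, Σ=33 | A=load:t4 B=compute:t3 [load-bound]
step 5: L[5]=3 C[4]=9 → dur=9, Σ=42 | A=compute:t4 B=load:t5 [compute-bound]
step 6: L[6]=4 C[5]=6 → dur=6, Σ=48 | A=load:t6 B=compute:t5 [compute-bound]
step 7: L[7]=3 C[6]=6 → dur=6, Σ=54 | A=compute:t6 B=load:t7 [compute-bound]
step 8: C[7]=3 → dur=3, Σ=57 | A=idle B=compute:t7 [compute-only]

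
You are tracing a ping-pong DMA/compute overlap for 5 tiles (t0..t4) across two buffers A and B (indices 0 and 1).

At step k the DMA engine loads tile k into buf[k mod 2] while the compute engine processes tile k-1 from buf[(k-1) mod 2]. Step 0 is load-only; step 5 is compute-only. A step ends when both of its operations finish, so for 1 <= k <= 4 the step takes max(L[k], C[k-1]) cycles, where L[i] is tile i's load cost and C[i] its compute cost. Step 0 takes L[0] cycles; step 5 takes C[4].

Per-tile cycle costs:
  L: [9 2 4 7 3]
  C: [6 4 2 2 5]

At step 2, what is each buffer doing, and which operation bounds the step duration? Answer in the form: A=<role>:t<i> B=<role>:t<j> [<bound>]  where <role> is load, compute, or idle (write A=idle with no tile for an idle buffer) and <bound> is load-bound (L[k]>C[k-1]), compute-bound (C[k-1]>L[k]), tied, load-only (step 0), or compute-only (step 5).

step 0: L[0]=9 → dur=9, Σ=9 | A=load:t0 B=idle [load-only]
step 1: L[1]=2 C[0]=6 → dur=6, Σ=15 | A=compute:t0 B=load:t1 [compute-bound]
step 2: L[2]=4 C[1]=4 → dur=4, Σ=19 | A=load:t2 B=compute:t1 [tied]
step 3: L[3]=7 C[2]=2 → dur=7, Σ=26 | A=compute:t2 B=load:t3 [load-bound]
step 4: L[4]=3 C[3]=2 → dur=3, Σ=29 | A=load:t4 B=compute:t3 [load-bound]
step 5: C[4]=5 → dur=5, Σ=34 | A=compute:t4 B=idle [compute-only]

step 2: A=load:t2 B=compute:t1 [tied]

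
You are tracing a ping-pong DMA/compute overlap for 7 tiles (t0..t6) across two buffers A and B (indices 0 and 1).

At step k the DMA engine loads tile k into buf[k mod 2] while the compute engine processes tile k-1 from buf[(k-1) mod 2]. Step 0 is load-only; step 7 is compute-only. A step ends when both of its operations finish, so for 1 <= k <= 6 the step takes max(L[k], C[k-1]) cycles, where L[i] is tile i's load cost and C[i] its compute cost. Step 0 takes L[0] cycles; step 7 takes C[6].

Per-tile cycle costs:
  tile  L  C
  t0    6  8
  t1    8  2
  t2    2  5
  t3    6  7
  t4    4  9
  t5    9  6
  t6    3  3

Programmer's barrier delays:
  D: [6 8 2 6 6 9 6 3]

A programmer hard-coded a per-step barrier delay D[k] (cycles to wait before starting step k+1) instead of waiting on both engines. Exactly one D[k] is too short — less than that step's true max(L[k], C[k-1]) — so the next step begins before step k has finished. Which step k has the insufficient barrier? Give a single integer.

hazard at step 4

[0] required=L[0]=6=6 vs D=6 ok
[1] required=max(L[1]=8,C[0]=8)=8 vs D=8 ok
[2] required=max(L[2]=2,C[1]=2)=2 vs D=2 ok
[3] required=max(L[3]=6,C[2]=5)=6 vs D=6 ok
[4] required=max(L[4]=4,C[3]=7)=7 vs D=6 SHORT
[5] required=max(L[5]=9,C[4]=9)=9 vs D=9 ok
[6] required=max(L[6]=3,C[5]=6)=6 vs D=6 ok
[7] required=C[6]=3=3 vs D=3 ok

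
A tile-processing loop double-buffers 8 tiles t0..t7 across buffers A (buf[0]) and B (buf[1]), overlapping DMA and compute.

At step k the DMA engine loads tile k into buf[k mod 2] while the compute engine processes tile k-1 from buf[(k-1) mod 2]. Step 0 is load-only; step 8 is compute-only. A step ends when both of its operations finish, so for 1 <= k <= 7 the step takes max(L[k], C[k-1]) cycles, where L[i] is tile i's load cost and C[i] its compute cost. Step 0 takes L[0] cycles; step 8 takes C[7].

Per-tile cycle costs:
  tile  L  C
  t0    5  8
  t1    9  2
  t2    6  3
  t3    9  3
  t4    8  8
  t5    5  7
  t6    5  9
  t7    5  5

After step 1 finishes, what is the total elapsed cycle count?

[0] DMA t0→A (5c) ∥ CU idle ⇒ 5c, clock 5
[1] DMA t1→B (9c) ∥ CU A:t0 (8c) ⇒ 9c, clock 14
[2] DMA t2→A (6c) ∥ CU B:t1 (2c) ⇒ 6c, clock 20
[3] DMA t3→B (9c) ∥ CU A:t2 (3c) ⇒ 9c, clock 29
[4] DMA t4→A (8c) ∥ CU B:t3 (3c) ⇒ 8c, clock 37
[5] DMA t5→B (5c) ∥ CU A:t4 (8c) ⇒ 8c, clock 45
[6] DMA t6→A (5c) ∥ CU B:t5 (7c) ⇒ 7c, clock 52
[7] DMA t7→B (5c) ∥ CU A:t6 (9c) ⇒ 9c, clock 61
[8] DMA idle ∥ CU B:t7 (5c) ⇒ 5c, clock 66

end_cycle[1] = 14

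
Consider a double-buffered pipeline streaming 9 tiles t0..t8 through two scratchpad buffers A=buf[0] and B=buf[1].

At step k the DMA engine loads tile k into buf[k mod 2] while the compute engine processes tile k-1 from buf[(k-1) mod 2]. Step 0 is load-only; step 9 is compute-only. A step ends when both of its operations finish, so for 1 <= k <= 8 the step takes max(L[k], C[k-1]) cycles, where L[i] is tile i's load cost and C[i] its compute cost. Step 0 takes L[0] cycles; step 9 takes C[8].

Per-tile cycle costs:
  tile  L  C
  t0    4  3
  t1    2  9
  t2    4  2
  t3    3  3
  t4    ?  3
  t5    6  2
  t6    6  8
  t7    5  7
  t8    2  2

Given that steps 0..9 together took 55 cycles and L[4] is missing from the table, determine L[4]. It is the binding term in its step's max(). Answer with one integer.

step 0 | dur = L[0]=4 = 4
step 1 | dur = max(L[1]=2, C[0]=3) = 3
step 2 | dur = max(L[2]=4, C[1]=9) = 9
step 3 | dur = max(L[3]=3, C[2]=2) = 3
step 4 | dur = max(L[4]=?, C[3]=3) = L[4]  (unknown; binding)
step 5 | dur = max(L[5]=6, C[4]=3) = 6
step 6 | dur = max(L[6]=6, C[5]=2) = 6
step 7 | dur = max(L[7]=5, C[6]=8) = 8
step 8 | dur = max(L[8]=2, C[7]=7) = 7
step 9 | dur = C[8]=2 = 2
sum of known step durations = 48
dur[4] = total - known = 55 - 48 = 7
L[4] is the binding max in step 4, so L[4] = dur[4] = 7

L[4] = 7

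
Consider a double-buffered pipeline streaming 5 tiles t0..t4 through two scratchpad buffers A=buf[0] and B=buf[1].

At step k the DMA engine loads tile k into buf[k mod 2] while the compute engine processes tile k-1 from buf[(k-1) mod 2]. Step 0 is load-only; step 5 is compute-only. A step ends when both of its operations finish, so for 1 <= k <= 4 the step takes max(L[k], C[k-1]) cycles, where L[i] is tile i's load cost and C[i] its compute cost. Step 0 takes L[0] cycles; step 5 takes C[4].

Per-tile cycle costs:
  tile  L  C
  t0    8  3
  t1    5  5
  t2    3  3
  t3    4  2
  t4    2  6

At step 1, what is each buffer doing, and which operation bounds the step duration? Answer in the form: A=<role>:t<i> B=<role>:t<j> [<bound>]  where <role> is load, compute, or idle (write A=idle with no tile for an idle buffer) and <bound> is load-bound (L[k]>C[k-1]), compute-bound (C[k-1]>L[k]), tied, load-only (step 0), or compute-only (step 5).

  0. 8=8c; end=8; A:t0 B:-
  1. max(5,3)=5c; end=13; A:t0 B:t1
  2. max(3,5)=5c; end=18; A:t2 B:t1
  3. max(4,3)=4c; end=22; A:t2 B:t3
  4. max(2,2)=2c; end=24; A:t4 B:t3
  5. 6=6c; end=30; A:t4 B:t3

step 1: A=compute:t0 B=load:t1 [load-bound]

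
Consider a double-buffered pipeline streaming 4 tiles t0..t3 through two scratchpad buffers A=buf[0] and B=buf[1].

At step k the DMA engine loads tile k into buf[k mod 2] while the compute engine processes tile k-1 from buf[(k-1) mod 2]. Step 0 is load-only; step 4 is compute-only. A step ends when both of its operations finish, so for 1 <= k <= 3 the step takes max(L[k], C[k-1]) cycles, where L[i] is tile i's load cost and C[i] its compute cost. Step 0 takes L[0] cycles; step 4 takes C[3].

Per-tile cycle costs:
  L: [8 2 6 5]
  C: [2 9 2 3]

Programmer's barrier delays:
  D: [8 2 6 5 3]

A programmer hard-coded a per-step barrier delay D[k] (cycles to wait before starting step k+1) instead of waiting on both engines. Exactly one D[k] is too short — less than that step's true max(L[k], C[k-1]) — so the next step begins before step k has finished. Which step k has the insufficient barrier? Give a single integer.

[0] required=L[0]=8=8 vs D=8 ok
[1] required=max(L[1]=2,C[0]=2)=2 vs D=2 ok
[2] required=max(L[2]=6,C[1]=9)=9 vs D=6 SHORT
[3] required=max(L[3]=5,C[2]=2)=5 vs D=5 ok
[4] required=C[3]=3=3 vs D=3 ok

hazard at step 2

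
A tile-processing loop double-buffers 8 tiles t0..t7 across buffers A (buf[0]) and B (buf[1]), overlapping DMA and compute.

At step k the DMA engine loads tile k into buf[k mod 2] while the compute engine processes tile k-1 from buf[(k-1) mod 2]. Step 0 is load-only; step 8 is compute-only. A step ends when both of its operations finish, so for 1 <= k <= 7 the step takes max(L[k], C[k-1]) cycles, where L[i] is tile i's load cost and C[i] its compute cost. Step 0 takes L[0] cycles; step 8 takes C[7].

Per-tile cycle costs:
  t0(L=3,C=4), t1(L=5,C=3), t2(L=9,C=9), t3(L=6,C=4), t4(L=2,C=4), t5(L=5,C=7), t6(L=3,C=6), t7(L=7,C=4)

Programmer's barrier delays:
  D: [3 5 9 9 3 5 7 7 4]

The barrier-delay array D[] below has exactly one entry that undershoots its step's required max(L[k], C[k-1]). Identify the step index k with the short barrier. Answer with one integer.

hazard at step 4

[0] required=L[0]=3=3 vs D=3 ok
[1] required=max(L[1]=5,C[0]=4)=5 vs D=5 ok
[2] required=max(L[2]=9,C[1]=3)=9 vs D=9 ok
[3] required=max(L[3]=6,C[2]=9)=9 vs D=9 ok
[4] required=max(L[4]=2,C[3]=4)=4 vs D=3 SHORT
[5] required=max(L[5]=5,C[4]=4)=5 vs D=5 ok
[6] required=max(L[6]=3,C[5]=7)=7 vs D=7 ok
[7] required=max(L[7]=7,C[6]=6)=7 vs D=7 ok
[8] required=C[7]=4=4 vs D=4 ok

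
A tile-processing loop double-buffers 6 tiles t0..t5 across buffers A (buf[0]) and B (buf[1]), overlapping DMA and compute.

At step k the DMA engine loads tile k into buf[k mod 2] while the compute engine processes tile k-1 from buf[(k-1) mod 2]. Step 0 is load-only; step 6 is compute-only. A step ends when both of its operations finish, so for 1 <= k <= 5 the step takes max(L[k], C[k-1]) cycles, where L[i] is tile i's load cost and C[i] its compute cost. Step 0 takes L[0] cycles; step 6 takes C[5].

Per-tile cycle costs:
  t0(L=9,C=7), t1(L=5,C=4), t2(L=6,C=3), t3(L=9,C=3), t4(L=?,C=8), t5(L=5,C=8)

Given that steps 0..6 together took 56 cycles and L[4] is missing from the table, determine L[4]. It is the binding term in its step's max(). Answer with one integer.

L[4] = 9

step 0 | dur = L[0]=9 = 9
step 1 | dur = max(L[1]=5, C[0]=7) = 7
step 2 | dur = max(L[2]=6, C[1]=4) = 6
step 3 | dur = max(L[3]=9, C[2]=3) = 9
step 4 | dur = max(L[4]=?, C[3]=3) = L[4]  (unknown; binding)
step 5 | dur = max(L[5]=5, C[4]=8) = 8
step 6 | dur = C[5]=8 = 8
sum of known step durations = 47
dur[4] = total - known = 56 - 47 = 9
L[4] is the binding max in step 4, so L[4] = dur[4] = 9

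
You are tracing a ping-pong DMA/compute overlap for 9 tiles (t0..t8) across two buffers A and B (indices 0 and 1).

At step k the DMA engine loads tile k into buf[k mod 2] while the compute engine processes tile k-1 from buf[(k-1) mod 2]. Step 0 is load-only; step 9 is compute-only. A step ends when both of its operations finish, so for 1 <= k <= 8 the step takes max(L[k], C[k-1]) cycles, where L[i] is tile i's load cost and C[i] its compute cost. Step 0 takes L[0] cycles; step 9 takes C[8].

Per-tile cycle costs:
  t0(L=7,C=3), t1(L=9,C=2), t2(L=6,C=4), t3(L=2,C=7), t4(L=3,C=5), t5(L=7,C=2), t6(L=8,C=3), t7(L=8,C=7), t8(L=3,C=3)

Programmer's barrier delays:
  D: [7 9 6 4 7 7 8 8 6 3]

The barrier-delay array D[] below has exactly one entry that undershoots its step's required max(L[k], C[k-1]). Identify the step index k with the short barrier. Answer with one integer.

hazard at step 8

[0] required=L[0]=7=7 vs D=7 ok
[1] required=max(L[1]=9,C[0]=3)=9 vs D=9 ok
[2] required=max(L[2]=6,C[1]=2)=6 vs D=6 ok
[3] required=max(L[3]=2,C[2]=4)=4 vs D=4 ok
[4] required=max(L[4]=3,C[3]=7)=7 vs D=7 ok
[5] required=max(L[5]=7,C[4]=5)=7 vs D=7 ok
[6] required=max(L[6]=8,C[5]=2)=8 vs D=8 ok
[7] required=max(L[7]=8,C[6]=3)=8 vs D=8 ok
[8] required=max(L[8]=3,C[7]=7)=7 vs D=6 SHORT
[9] required=C[8]=3=3 vs D=3 ok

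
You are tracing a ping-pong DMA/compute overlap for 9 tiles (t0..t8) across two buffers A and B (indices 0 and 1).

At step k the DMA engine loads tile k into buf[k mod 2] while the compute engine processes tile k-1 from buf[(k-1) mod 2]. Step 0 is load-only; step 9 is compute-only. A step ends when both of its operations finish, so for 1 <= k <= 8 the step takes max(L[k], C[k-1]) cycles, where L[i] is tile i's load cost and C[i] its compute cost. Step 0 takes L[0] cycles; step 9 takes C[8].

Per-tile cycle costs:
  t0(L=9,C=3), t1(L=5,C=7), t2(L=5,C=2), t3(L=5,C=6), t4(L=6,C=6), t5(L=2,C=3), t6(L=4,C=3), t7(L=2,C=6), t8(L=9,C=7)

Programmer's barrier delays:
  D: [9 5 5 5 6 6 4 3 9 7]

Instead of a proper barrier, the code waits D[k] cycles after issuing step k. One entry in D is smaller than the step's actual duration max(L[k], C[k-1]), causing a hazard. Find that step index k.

hazard at step 2

step 0: need L[0]=9 = 9; D[0]=9 ok
step 1: need max(L[1]=5,C[0]=3) = 5; D[1]=5 ok
step 2: need max(L[2]=5,C[1]=7) = 7; D[2]=5 SHORT
step 3: need max(L[3]=5,C[2]=2) = 5; D[3]=5 ok
step 4: need max(L[4]=6,C[3]=6) = 6; D[4]=6 ok
step 5: need max(L[5]=2,C[4]=6) = 6; D[5]=6 ok
step 6: need max(L[6]=4,C[5]=3) = 4; D[6]=4 ok
step 7: need max(L[7]=2,C[6]=3) = 3; D[7]=3 ok
step 8: need max(L[8]=9,C[7]=6) = 9; D[8]=9 ok
step 9: need C[8]=7 = 7; D[9]=7 ok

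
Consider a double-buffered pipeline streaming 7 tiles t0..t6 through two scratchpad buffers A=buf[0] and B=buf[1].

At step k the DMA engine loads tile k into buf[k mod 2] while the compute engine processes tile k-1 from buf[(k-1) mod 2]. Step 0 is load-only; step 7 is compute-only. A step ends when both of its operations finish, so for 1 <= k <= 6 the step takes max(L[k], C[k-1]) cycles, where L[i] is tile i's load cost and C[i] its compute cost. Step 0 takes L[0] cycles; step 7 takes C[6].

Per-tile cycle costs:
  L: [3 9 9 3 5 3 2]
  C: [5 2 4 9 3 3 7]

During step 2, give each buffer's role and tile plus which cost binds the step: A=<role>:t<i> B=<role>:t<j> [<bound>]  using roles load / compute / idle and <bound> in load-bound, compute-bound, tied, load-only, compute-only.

step 2: A=load:t2 B=compute:t1 [load-bound]

step 0: L[0]=3 → dur=3, Σ=3 | A=load:t0 B=idle [load-only]
step 1: L[1]=9 C[0]=5 → dur=9, Σ=12 | A=compute:t0 B=load:t1 [load-bound]
step 2: L[2]=9 C[1]=2 → dur=9, Σ=21 | A=load:t2 B=compute:t1 [load-bound]
step 3: L[3]=3 C[2]=4 → dur=4, Σ=25 | A=compute:t2 B=load:t3 [compute-bound]
step 4: L[4]=5 C[3]=9 → dur=9, Σ=34 | A=load:t4 B=compute:t3 [compute-bound]
step 5: L[5]=3 C[4]=3 → dur=3, Σ=37 | A=compute:t4 B=load:t5 [tied]
step 6: L[6]=2 C[5]=3 → dur=3, Σ=40 | A=load:t6 B=compute:t5 [compute-bound]
step 7: C[6]=7 → dur=7, Σ=47 | A=compute:t6 B=idle [compute-only]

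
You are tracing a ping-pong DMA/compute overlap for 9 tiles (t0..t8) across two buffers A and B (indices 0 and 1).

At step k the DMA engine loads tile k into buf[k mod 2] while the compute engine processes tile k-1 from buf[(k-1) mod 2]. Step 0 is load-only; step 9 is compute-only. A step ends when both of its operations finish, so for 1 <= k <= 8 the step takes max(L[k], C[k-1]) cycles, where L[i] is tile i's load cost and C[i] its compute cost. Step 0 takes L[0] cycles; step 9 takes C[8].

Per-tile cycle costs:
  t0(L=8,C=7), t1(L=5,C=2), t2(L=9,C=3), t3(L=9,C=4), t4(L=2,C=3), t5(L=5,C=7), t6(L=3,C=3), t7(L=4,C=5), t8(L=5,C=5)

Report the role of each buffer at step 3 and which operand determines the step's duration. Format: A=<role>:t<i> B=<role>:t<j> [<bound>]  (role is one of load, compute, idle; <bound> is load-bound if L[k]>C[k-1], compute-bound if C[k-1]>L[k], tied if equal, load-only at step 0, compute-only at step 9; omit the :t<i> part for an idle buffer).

step 3: A=compute:t2 B=load:t3 [load-bound]

step 0: L[0]=8 → dur=8, Σ=8 | A=load:t0 B=idle [load-only]
step 1: L[1]=5 C[0]=7 → dur=7, Σ=15 | A=compute:t0 B=load:t1 [compute-bound]
step 2: L[2]=9 C[1]=2 → dur=9, Σ=24 | A=load:t2 B=compute:t1 [load-bound]
step 3: L[3]=9 C[2]=3 → dur=9, Σ=33 | A=compute:t2 B=load:t3 [load-bound]
step 4: L[4]=2 C[3]=4 → dur=4, Σ=37 | A=load:t4 B=compute:t3 [compute-bound]
step 5: L[5]=5 C[4]=3 → dur=5, Σ=42 | A=compute:t4 B=load:t5 [load-bound]
step 6: L[6]=3 C[5]=7 → dur=7, Σ=49 | A=load:t6 B=compute:t5 [compute-bound]
step 7: L[7]=4 C[6]=3 → dur=4, Σ=53 | A=compute:t6 B=load:t7 [load-bound]
step 8: L[8]=5 C[7]=5 → dur=5, Σ=58 | A=load:t8 B=compute:t7 [tied]
step 9: C[8]=5 → dur=5, Σ=63 | A=compute:t8 B=idle [compute-only]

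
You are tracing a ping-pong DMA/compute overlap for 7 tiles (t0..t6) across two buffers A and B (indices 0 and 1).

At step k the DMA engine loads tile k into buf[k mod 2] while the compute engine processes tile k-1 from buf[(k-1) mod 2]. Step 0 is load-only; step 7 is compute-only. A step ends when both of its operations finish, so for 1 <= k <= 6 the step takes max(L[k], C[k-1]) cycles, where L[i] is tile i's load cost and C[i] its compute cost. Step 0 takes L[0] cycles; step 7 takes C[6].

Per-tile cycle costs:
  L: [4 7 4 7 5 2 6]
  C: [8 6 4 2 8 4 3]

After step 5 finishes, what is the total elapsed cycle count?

end_cycle[5] = 38

[0] DMA t0→A (4c) ∥ CU idle ⇒ 4c, clock 4
[1] DMA t1→B (7c) ∥ CU A:t0 (8c) ⇒ 8c, clock 12
[2] DMA t2→A (4c) ∥ CU B:t1 (6c) ⇒ 6c, clock 18
[3] DMA t3→B (7c) ∥ CU A:t2 (4c) ⇒ 7c, clock 25
[4] DMA t4→A (5c) ∥ CU B:t3 (2c) ⇒ 5c, clock 30
[5] DMA t5→B (2c) ∥ CU A:t4 (8c) ⇒ 8c, clock 38
[6] DMA t6→A (6c) ∥ CU B:t5 (4c) ⇒ 6c, clock 44
[7] DMA idle ∥ CU A:t6 (3c) ⇒ 3c, clock 47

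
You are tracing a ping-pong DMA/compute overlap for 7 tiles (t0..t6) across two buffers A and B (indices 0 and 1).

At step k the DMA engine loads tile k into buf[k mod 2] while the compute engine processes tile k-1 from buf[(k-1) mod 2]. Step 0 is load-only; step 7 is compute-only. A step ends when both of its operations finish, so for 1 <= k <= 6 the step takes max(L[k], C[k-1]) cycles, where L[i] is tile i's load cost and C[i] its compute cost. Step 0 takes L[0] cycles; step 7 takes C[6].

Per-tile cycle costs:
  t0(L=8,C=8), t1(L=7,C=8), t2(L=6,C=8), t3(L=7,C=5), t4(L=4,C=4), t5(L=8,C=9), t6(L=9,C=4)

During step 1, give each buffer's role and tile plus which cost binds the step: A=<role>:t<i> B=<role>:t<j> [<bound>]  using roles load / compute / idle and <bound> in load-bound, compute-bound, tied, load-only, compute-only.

  0. 8=8c; end=8; A:t0 B:-
  1. max(7,8)=8c; end=16; A:t0 B:t1
  2. max(6,8)=8c; end=24; A:t2 B:t1
  3. max(7,8)=8c; end=32; A:t2 B:t3
  4. max(4,5)=5c; end=37; A:t4 B:t3
  5. max(8,4)=8c; end=45; A:t4 B:t5
  6. max(9,9)=9c; end=54; A:t6 B:t5
  7. 4=4c; end=58; A:t6 B:t5

step 1: A=compute:t0 B=load:t1 [compute-bound]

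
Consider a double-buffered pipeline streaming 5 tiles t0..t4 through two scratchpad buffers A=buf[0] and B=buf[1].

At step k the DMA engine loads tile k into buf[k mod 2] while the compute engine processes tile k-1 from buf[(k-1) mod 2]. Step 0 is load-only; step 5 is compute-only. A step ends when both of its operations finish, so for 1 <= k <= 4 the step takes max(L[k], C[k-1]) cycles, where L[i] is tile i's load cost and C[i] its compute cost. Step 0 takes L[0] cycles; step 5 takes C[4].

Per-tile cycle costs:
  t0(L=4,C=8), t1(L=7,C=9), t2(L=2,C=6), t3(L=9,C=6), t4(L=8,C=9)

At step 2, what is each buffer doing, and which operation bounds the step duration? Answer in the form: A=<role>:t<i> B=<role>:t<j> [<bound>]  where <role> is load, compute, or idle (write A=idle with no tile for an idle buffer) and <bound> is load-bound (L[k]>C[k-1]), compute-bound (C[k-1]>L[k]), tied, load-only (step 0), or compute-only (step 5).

step 2: A=load:t2 B=compute:t1 [compute-bound]

  0. 4=4c; end=4; A:t0 B:-
  1. max(7,8)=8c; end=12; A:t0 B:t1
  2. max(2,9)=9c; end=21; A:t2 B:t1
  3. max(9,6)=9c; end=30; A:t2 B:t3
  4. max(8,6)=8c; end=38; A:t4 B:t3
  5. 9=9c; end=47; A:t4 B:t3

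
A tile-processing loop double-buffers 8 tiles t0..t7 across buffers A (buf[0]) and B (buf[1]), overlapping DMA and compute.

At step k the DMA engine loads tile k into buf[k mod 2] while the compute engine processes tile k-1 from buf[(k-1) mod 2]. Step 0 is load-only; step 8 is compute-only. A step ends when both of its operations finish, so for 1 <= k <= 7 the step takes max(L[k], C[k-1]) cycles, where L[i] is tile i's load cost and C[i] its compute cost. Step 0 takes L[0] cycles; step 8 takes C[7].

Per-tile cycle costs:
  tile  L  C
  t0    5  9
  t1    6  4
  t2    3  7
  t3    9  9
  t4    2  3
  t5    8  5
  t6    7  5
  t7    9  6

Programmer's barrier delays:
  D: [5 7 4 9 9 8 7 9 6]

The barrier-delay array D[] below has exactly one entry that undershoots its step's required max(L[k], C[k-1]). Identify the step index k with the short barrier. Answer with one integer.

step 0: need L[0]=5 = 5; D[0]=5 ok
step 1: need max(L[1]=6,C[0]=9) = 9; D[1]=7 SHORT
step 2: need max(L[2]=3,C[1]=4) = 4; D[2]=4 ok
step 3: need max(L[3]=9,C[2]=7) = 9; D[3]=9 ok
step 4: need max(L[4]=2,C[3]=9) = 9; D[4]=9 ok
step 5: need max(L[5]=8,C[4]=3) = 8; D[5]=8 ok
step 6: need max(L[6]=7,C[5]=5) = 7; D[6]=7 ok
step 7: need max(L[7]=9,C[6]=5) = 9; D[7]=9 ok
step 8: need C[7]=6 = 6; D[8]=6 ok

hazard at step 1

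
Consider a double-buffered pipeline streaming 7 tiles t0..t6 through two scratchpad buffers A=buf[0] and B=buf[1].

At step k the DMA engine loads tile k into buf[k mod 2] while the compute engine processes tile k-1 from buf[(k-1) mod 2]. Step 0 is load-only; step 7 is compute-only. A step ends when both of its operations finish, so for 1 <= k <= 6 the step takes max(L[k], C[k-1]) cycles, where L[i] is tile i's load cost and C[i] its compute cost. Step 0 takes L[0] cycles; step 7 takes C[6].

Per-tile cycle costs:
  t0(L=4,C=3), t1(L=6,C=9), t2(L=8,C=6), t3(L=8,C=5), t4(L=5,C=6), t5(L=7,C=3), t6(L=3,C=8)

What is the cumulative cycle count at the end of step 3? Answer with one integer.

end_cycle[3] = 27

k=0 load=t0/4c comp=- wait=4 total=4
k=1 load=t1/6c comp=t0/3c wait=6 total=10
k=2 load=t2/8c comp=t1/9c wait=9 total=19
k=3 load=t3/8c comp=t2/6c wait=8 total=27
k=4 load=t4/5c comp=t3/5c wait=5 total=32
k=5 load=t5/7c comp=t4/6c wait=7 total=39
k=6 load=t6/3c comp=t5/3c wait=3 total=42
k=7 load=- comp=t6/8c wait=8 total=50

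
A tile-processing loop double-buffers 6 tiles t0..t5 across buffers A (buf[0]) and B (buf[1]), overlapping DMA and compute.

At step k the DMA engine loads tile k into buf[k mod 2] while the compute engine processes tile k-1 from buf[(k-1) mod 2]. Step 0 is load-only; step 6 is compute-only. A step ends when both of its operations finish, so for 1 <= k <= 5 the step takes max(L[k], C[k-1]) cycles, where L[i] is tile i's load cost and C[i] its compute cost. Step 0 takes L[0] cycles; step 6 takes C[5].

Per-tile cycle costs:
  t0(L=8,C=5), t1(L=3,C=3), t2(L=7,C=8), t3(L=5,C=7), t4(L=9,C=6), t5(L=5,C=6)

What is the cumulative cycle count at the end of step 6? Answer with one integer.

[0] DMA t0→A (8c) ∥ CU idle ⇒ 8c, clock 8
[1] DMA t1→B (3c) ∥ CU A:t0 (5c) ⇒ 5c, clock 13
[2] DMA t2→A (7c) ∥ CU B:t1 (3c) ⇒ 7c, clock 20
[3] DMA t3→B (5c) ∥ CU A:t2 (8c) ⇒ 8c, clock 28
[4] DMA t4→A (9c) ∥ CU B:t3 (7c) ⇒ 9c, clock 37
[5] DMA t5→B (5c) ∥ CU A:t4 (6c) ⇒ 6c, clock 43
[6] DMA idle ∥ CU B:t5 (6c) ⇒ 6c, clock 49

end_cycle[6] = 49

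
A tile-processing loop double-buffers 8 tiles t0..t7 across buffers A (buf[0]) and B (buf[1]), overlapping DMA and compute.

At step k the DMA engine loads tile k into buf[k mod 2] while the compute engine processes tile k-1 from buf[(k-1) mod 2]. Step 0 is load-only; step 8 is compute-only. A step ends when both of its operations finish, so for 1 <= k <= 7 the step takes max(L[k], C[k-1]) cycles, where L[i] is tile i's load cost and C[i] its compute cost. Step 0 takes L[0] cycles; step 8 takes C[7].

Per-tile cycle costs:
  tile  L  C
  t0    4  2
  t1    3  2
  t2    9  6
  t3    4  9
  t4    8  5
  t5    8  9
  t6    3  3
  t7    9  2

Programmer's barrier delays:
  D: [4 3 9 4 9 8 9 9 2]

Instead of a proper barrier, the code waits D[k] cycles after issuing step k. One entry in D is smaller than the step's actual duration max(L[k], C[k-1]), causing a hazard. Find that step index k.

hazard at step 3

k=0 barrier L[0]=4→4c, D[0]=4 ok
k=1 barrier max(L[1]=3,C[0]=2)→3c, D[1]=3 ok
k=2 barrier max(L[2]=9,C[1]=2)→9c, D[2]=9 ok
k=3 barrier max(L[3]=4,C[2]=6)→6c, D[3]=4 SHORT
k=4 barrier max(L[4]=8,C[3]=9)→9c, D[4]=9 ok
k=5 barrier max(L[5]=8,C[4]=5)→8c, D[5]=8 ok
k=6 barrier max(L[6]=3,C[5]=9)→9c, D[6]=9 ok
k=7 barrier max(L[7]=9,C[6]=3)→9c, D[7]=9 ok
k=8 barrier C[7]=2→2c, D[8]=2 ok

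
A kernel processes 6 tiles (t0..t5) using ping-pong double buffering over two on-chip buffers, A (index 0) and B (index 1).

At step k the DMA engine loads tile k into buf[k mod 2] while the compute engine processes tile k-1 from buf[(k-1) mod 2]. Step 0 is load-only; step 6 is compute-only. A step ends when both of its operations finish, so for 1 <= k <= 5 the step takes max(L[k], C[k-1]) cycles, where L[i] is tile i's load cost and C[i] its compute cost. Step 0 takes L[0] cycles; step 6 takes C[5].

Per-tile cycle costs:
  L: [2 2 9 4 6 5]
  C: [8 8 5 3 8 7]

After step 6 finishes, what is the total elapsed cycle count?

  0. 2=2c; end=2; A:t0 B:-
  1. max(2,8)=8c; end=10; A:t0 B:t1
  2. max(9,8)=9c; end=19; A:t2 B:t1
  3. max(4,5)=5c; end=24; A:t2 B:t3
  4. max(6,3)=6c; end=30; A:t4 B:t3
  5. max(5,8)=8c; end=38; A:t4 B:t5
  6. 7=7c; end=45; A:t4 B:t5

end_cycle[6] = 45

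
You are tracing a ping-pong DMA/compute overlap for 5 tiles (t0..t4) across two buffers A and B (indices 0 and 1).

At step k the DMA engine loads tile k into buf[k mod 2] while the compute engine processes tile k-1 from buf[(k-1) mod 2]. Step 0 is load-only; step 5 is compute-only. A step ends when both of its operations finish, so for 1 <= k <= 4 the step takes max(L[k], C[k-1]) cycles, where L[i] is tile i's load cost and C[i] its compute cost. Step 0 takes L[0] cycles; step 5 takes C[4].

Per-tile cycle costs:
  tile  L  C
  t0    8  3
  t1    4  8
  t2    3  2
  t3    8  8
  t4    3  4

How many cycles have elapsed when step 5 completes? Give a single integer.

end_cycle[5] = 40

k=0 load=t0/8c comp=- wait=8 total=8
k=1 load=t1/4c comp=t0/3c wait=4 total=12
k=2 load=t2/3c comp=t1/8c wait=8 total=20
k=3 load=t3/8c comp=t2/2c wait=8 total=28
k=4 load=t4/3c comp=t3/8c wait=8 total=36
k=5 load=- comp=t4/4c wait=4 total=40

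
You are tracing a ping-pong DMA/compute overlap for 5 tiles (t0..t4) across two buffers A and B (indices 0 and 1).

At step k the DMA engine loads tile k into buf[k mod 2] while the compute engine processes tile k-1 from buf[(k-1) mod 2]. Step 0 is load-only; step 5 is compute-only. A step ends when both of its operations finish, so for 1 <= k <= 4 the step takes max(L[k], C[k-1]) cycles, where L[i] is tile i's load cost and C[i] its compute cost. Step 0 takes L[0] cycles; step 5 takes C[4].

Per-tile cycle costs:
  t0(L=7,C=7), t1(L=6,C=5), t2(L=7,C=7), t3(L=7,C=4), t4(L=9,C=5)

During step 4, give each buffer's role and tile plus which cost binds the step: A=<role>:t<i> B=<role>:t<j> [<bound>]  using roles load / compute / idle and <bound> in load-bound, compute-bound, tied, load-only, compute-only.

  0. 7=7c; end=7; A:t0 B:-
  1. max(6,7)=7c; end=14; A:t0 B:t1
  2. max(7,5)=7c; end=21; A:t2 B:t1
  3. max(7,7)=7c; end=28; A:t2 B:t3
  4. max(9,4)=9c; end=37; A:t4 B:t3
  5. 5=5c; end=42; A:t4 B:t3

step 4: A=load:t4 B=compute:t3 [load-bound]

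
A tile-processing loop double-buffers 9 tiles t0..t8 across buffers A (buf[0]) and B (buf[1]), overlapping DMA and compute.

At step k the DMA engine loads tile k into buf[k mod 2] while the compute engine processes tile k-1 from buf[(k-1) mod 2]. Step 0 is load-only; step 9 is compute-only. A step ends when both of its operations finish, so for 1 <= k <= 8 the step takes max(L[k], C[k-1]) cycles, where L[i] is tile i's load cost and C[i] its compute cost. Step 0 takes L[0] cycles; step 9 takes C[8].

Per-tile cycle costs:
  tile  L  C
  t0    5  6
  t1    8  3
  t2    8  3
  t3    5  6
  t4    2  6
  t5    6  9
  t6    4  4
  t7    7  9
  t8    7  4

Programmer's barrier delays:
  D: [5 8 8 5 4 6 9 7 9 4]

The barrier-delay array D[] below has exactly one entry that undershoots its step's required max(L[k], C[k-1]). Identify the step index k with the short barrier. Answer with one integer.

step 0: need L[0]=5 = 5; D[0]=5 ok
step 1: need max(L[1]=8,C[0]=6) = 8; D[1]=8 ok
step 2: need max(L[2]=8,C[1]=3) = 8; D[2]=8 ok
step 3: need max(L[3]=5,C[2]=3) = 5; D[3]=5 ok
step 4: need max(L[4]=2,C[3]=6) = 6; D[4]=4 SHORT
step 5: need max(L[5]=6,C[4]=6) = 6; D[5]=6 ok
step 6: need max(L[6]=4,C[5]=9) = 9; D[6]=9 ok
step 7: need max(L[7]=7,C[6]=4) = 7; D[7]=7 ok
step 8: need max(L[8]=7,C[7]=9) = 9; D[8]=9 ok
step 9: need C[8]=4 = 4; D[9]=4 ok

hazard at step 4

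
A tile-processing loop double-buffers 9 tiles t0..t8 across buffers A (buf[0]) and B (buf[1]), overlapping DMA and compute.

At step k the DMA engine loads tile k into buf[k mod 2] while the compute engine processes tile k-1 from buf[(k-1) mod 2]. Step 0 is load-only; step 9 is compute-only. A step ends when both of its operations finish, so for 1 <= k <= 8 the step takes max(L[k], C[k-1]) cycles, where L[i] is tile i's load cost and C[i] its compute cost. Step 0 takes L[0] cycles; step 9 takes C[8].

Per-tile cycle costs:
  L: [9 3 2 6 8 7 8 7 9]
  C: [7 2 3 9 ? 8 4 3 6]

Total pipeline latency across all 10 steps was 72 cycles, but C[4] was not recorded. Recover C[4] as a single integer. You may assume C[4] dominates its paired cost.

step 0 = dur = L[0]=9 = 9
step 1 = dur = max(L[1]=3, C[0]=7) = 7
step 2 = dur = max(L[2]=2, C[1]=2) = 2
step 3 = dur = max(L[3]=6, C[2]=3) = 6
step 4 = dur = max(L[4]=8, C[3]=9) = 9
step 5 = dur = max(L[5]=7, C[4]=?) = C[4]  (unknown; binding)
step 6 = dur = max(L[6]=8, C[5]=8) = 8
step 7 = dur = max(L[7]=7, C[6]=4) = 7
step 8 = dur = max(L[8]=9, C[7]=3) = 9
step 9 = dur = C[8]=6 = 6
sum of known step durations = 63
dur[5] = total - known = 72 - 63 = 9
C[4] is the binding max in step 5, so C[4] = dur[5] = 9

C[4] = 9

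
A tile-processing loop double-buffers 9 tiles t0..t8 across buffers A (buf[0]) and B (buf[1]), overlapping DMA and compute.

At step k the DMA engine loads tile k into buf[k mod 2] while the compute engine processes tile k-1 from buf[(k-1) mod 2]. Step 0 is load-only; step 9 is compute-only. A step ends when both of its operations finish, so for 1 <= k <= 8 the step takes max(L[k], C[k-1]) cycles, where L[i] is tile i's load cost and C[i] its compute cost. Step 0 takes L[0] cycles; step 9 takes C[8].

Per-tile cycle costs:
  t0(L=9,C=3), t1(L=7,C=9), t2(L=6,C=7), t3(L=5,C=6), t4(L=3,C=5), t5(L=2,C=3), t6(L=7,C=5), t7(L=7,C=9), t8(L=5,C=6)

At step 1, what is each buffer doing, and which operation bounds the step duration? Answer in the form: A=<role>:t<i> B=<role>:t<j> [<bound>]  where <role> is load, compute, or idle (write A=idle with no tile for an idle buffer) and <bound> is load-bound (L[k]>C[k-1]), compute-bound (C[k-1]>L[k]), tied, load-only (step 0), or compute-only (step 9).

  0. 9=9c; end=9; A:t0 B:-
  1. max(7,3)=7c; end=16; A:t0 B:t1
  2. max(6,9)=9c; end=25; A:t2 B:t1
  3. max(5,7)=7c; end=32; A:t2 B:t3
  4. max(3,6)=6c; end=38; A:t4 B:t3
  5. max(2,5)=5c; end=43; A:t4 B:t5
  6. max(7,3)=7c; end=50; A:t6 B:t5
  7. max(7,5)=7c; end=57; A:t6 B:t7
  8. max(5,9)=9c; end=66; A:t8 B:t7
  9. 6=6c; end=72; A:t8 B:t7

step 1: A=compute:t0 B=load:t1 [load-bound]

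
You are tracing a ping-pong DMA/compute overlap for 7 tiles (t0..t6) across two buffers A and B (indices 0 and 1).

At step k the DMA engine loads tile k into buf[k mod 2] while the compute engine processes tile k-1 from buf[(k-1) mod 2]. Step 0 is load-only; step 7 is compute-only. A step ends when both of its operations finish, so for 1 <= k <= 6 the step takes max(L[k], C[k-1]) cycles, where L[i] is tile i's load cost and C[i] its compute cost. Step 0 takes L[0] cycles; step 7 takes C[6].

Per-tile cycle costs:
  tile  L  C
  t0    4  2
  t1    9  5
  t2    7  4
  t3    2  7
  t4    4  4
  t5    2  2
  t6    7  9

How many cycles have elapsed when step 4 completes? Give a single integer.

end_cycle[4] = 31

  0. 4=4c; end=4; A:t0 B:-
  1. max(9,2)=9c; end=13; A:t0 B:t1
  2. max(7,5)=7c; end=20; A:t2 B:t1
  3. max(2,4)=4c; end=24; A:t2 B:t3
  4. max(4,7)=7c; end=31; A:t4 B:t3
  5. max(2,4)=4c; end=35; A:t4 B:t5
  6. max(7,2)=7c; end=42; A:t6 B:t5
  7. 9=9c; end=51; A:t6 B:t5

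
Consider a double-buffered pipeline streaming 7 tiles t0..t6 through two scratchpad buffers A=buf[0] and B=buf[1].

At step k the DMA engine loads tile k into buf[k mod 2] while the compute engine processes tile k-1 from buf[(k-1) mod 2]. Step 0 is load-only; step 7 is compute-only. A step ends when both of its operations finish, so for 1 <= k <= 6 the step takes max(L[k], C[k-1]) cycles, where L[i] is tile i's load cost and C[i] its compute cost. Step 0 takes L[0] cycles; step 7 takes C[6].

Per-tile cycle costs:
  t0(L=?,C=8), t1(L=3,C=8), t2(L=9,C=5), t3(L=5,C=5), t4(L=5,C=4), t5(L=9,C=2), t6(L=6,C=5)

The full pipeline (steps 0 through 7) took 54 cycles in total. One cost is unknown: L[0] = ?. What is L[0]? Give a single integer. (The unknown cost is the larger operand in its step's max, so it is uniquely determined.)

L[0] = 7

step 0 → dur = L[0]=? = L[0]  (unknown; binding)
step 1 → dur = max(L[1]=3, C[0]=8) = 8
step 2 → dur = max(L[2]=9, C[1]=8) = 9
step 3 → dur = max(L[3]=5, C[2]=5) = 5
step 4 → dur = max(L[4]=5, C[3]=5) = 5
step 5 → dur = max(L[5]=9, C[4]=4) = 9
step 6 → dur = max(L[6]=6, C[5]=2) = 6
step 7 → dur = C[6]=5 = 5
sum of known step durations = 47
dur[0] = total - known = 54 - 47 = 7
L[0] is the binding max in step 0, so L[0] = dur[0] = 7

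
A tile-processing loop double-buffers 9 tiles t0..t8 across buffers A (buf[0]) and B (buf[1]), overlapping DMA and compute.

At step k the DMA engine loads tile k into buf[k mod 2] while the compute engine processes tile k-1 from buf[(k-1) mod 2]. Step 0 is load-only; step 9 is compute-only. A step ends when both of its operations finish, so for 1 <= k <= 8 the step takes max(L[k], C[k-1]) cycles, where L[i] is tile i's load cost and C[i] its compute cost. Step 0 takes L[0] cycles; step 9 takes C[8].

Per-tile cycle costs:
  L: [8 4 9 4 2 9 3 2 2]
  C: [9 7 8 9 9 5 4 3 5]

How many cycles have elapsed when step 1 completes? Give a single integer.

end_cycle[1] = 17

step 0: L[0]=8 → dur=8, Σ=8 | A=load:t0 B=idle [load-only]
step 1: L[1]=4 C[0]=9 → dur=9, Σ=17 | A=compute:t0 B=load:t1 [compute-bound]
step 2: L[2]=9 C[1]=7 → dur=9, Σ=26 | A=load:t2 B=compute:t1 [load-bound]
step 3: L[3]=4 C[2]=8 → dur=8, Σ=34 | A=compute:t2 B=load:t3 [compute-bound]
step 4: L[4]=2 C[3]=9 → dur=9, Σ=43 | A=load:t4 B=compute:t3 [compute-bound]
step 5: L[5]=9 C[4]=9 → dur=9, Σ=52 | A=compute:t4 B=load:t5 [tied]
step 6: L[6]=3 C[5]=5 → dur=5, Σ=57 | A=load:t6 B=compute:t5 [compute-bound]
step 7: L[7]=2 C[6]=4 → dur=4, Σ=61 | A=compute:t6 B=load:t7 [compute-bound]
step 8: L[8]=2 C[7]=3 → dur=3, Σ=64 | A=load:t8 B=compute:t7 [compute-bound]
step 9: C[8]=5 → dur=5, Σ=69 | A=compute:t8 B=idle [compute-only]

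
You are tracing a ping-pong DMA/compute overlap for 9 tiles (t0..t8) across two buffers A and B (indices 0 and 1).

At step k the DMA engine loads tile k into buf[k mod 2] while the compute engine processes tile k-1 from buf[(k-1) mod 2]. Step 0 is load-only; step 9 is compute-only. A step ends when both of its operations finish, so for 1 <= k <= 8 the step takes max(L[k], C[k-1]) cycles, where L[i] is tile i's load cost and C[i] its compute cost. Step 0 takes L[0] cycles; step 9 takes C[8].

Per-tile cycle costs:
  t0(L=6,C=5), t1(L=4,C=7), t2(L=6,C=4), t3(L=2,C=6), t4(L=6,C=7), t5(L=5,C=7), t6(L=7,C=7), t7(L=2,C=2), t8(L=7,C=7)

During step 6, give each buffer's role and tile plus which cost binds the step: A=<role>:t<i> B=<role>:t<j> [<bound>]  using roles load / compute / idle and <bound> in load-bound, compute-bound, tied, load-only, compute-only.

  0. 6=6c; end=6; A:t0 B:-
  1. max(4,5)=5c; end=11; A:t0 B:t1
  2. max(6,7)=7c; end=18; A:t2 B:t1
  3. max(2,4)=4c; end=22; A:t2 B:t3
  4. max(6,6)=6c; end=28; A:t4 B:t3
  5. max(5,7)=7c; end=35; A:t4 B:t5
  6. max(7,7)=7c; end=42; A:t6 B:t5
  7. max(2,7)=7c; end=49; A:t6 B:t7
  8. max(7,2)=7c; end=56; A:t8 B:t7
  9. 7=7c; end=63; A:t8 B:t7

step 6: A=load:t6 B=compute:t5 [tied]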